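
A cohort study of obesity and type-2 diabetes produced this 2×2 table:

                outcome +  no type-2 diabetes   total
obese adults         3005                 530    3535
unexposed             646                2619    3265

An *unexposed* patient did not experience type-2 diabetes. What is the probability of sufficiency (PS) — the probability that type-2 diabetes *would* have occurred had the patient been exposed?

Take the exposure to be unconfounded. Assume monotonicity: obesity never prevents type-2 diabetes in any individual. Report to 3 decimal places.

PS ≈ 0.813

p₁ = P(outcome | exposed) = 3005/3535 = 0.85007
p₀ = P(outcome | unexposed) = 646/3265 = 0.19786
Under exogeneity and monotonicity, PS = (p₁ − p₀)/(1 − p₀).
PS = (0.85007 − 0.19786) / 0.80214 ≈ 0.8131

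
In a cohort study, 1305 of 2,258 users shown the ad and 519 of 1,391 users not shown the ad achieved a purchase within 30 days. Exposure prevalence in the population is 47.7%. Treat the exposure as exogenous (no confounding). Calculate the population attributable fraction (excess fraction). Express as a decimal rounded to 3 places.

p₁ = P(outcome | exposed) = 1305/2258 = 0.57795
p₀ = P(outcome | unexposed) = 519/1391 = 0.37311
Overall risk P(Y=1) = π·p₁ + (1−π)·p₀ = 0.477×0.57795 + 0.523×0.37311 = 0.47082.
Under exogeneity, PAF = [P(Y=1) − p₀] / P(Y=1).
PAF = (0.47082 − 0.37311) / 0.47082 ≈ 0.2075

PAF ≈ 0.208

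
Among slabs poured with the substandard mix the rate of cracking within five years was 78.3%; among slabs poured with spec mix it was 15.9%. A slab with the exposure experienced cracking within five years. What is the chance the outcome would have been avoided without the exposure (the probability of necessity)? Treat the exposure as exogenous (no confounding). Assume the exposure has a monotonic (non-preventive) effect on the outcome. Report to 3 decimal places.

PN ≈ 0.797

p₁ = 0.783, p₀ = 0.159.
Under exogeneity and monotonicity, PN = (p₁ − p₀) / p₁.
PN = (0.783 − 0.159) / 0.783 = 0.624 / 0.783 ≈ 0.7969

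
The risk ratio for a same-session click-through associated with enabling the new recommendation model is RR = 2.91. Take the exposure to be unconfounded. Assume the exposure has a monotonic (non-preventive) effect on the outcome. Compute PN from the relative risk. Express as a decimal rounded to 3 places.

Under exogeneity and monotonicity, PN = (RR − 1) / RR = 1 − 1/RR.
PN = (2.91 − 1) / 2.91 = 1.91 / 2.91 ≈ 0.6564

PN ≈ 0.656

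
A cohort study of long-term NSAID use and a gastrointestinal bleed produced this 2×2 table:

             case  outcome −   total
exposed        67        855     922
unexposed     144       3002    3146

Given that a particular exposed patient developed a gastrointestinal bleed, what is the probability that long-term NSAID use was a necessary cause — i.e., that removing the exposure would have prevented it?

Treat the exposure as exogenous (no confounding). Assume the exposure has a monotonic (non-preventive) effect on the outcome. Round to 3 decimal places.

p₁ = P(outcome | exposed) = 67/922 = 0.072668
p₀ = P(outcome | unexposed) = 144/3146 = 0.045772
Under exogeneity and monotonicity, PN = (p₁ − p₀) / p₁.
PN = (0.072668 − 0.045772) / 0.072668 = 0.026896 / 0.072668 ≈ 0.3701

PN ≈ 0.370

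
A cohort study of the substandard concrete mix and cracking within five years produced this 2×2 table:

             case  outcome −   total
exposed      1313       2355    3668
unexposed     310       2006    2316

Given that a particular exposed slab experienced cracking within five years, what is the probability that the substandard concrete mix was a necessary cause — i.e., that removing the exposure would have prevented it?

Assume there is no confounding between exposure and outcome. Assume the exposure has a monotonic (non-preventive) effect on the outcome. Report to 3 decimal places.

PN ≈ 0.626

p₁ = P(outcome | exposed) = 1313/3668 = 0.35796
p₀ = P(outcome | unexposed) = 310/2316 = 0.13385
Under exogeneity and monotonicity, PN = (p₁ − p₀)/p₁.
PN = (0.35796 − 0.13385) / 0.35796 ≈ 0.6261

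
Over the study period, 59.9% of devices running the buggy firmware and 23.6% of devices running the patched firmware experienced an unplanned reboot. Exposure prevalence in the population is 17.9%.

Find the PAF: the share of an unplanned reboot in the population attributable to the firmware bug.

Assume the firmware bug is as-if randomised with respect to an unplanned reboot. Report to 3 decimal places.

p₁ = 0.599, p₀ = 0.236.
Overall risk P(Y=1) = π·p₁ + (1−π)·p₀ = 0.179×0.599 + 0.821×0.236 = 0.30098.
Under exogeneity, PAF = [P(Y=1) − p₀] / P(Y=1).
PAF = (0.30098 − 0.236) / 0.30098 ≈ 0.2159

PAF ≈ 0.216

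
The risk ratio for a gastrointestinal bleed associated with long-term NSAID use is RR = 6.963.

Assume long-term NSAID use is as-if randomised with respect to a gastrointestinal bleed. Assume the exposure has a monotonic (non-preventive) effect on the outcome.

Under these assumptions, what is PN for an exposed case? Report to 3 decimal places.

PN ≈ 0.856

Under exogeneity and monotonicity, PN = (RR − 1) / RR = 1 − 1/RR.
PN = (6.963 − 1) / 6.963 = 5.963 / 6.963 ≈ 0.8564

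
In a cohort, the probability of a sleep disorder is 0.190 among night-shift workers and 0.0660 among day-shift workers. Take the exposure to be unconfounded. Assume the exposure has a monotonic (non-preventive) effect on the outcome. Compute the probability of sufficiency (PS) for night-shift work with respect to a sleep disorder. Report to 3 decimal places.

PS ≈ 0.133

Let p₁ = 0.19, p₀ = 0.066.
Under exogeneity and monotonicity, PS = (p₁ − p₀) / (1 − p₀).
PS = (0.19 − 0.066) / (1 − 0.066) = 0.124 / 0.934 ≈ 0.1328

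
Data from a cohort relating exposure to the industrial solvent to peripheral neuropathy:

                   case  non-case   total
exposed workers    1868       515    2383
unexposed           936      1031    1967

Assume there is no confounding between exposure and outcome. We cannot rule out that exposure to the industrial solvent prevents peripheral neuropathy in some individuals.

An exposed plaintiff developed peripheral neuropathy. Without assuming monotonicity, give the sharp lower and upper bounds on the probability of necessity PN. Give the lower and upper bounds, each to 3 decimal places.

0.393 ≤ PN ≤ 0.669

p₁ = P(outcome | exposed) = 1868/2383 = 0.78389
p₀ = P(outcome | unexposed) = 936/1967 = 0.47585
Under exogeneity alone the bounds on PN are max{0,(p₁−p₀)/p₁} ≤ PN ≤ min{1,(1−p₀)/p₁}.
  lower = (p₁ − p₀)/p₁ = 0.30803 / 0.78389 ≈ 0.3930
  upper = min{1, (1 − p₀)/p₁} = 0.52415 / 0.78389 ≈ 0.6687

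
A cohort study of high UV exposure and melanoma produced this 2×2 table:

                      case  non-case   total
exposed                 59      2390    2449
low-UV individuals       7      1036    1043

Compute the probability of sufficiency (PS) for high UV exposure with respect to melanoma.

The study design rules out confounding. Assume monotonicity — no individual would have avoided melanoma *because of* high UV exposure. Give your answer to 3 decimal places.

p₁ = P(outcome | exposed) = 59/2449 = 0.024091
p₀ = P(outcome | unexposed) = 7/1043 = 0.0067114
Under exogeneity and monotonicity, PS = (p₁ − p₀) / (1 − p₀).
PS = (0.024091 − 0.0067114) / (1 − 0.0067114) = 0.01738 / 0.99329 ≈ 0.0175

PS ≈ 0.017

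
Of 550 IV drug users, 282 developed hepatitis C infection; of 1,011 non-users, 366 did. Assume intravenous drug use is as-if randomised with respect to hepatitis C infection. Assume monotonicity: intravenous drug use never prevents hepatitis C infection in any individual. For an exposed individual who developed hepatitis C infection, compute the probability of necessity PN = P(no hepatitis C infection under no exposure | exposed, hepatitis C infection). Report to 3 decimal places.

PN ≈ 0.294

p₁ = P(outcome | exposed) = 282/550 = 0.51273
p₀ = P(outcome | unexposed) = 366/1011 = 0.36202
Under exogeneity and monotonicity, PN = (p₁ − p₀) / p₁.
PN = (0.51273 − 0.36202) / 0.51273 = 0.15071 / 0.51273 ≈ 0.2939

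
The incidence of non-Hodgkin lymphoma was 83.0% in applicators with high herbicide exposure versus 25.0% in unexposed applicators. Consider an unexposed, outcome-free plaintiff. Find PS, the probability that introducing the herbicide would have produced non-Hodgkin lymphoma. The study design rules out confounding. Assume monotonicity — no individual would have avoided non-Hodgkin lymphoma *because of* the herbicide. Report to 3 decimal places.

p₁ = 0.83, p₀ = 0.25.
Under exogeneity and monotonicity, PS = (p₁ − p₀) / (1 − p₀).
PS = (0.83 − 0.25) / (1 − 0.25) = 0.58 / 0.75 ≈ 0.7733

PS ≈ 0.773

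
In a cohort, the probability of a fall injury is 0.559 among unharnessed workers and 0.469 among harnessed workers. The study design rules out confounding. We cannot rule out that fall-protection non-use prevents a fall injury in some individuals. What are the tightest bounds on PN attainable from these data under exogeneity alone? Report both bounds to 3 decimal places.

0.161 ≤ PN ≤ 0.950

Let p₁ = 0.559, p₀ = 0.469.
Under exogeneity alone the bounds on PN are max{0,(p₁−p₀)/p₁} ≤ PN ≤ min{1,(1−p₀)/p₁}.
  lower = (p₁ − p₀)/p₁ = 0.09 / 0.559 ≈ 0.1610
  upper = min{1, (1 − p₀)/p₁} = 0.531 / 0.559 ≈ 0.9499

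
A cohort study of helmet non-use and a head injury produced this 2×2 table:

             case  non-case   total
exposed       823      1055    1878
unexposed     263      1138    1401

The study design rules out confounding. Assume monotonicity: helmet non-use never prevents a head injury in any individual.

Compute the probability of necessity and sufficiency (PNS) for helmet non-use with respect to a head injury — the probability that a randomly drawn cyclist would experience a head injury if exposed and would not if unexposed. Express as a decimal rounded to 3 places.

PNS ≈ 0.251

p₁ = P(outcome | exposed) = 823/1878 = 0.43823
p₀ = P(outcome | unexposed) = 263/1401 = 0.18772
Under exogeneity and monotonicity, PNS = p₁ − p₀.
PNS = 0.43823 − 0.18772 = 0.25051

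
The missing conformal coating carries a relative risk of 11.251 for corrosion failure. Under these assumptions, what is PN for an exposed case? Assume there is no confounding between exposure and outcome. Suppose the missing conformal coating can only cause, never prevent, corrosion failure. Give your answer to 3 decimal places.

Under exogeneity and monotonicity, PN = (RR − 1) / RR = 1 − 1/RR.
PN = (11.251 − 1) / 11.251 = 10.25 / 11.251 ≈ 0.9111

PN ≈ 0.911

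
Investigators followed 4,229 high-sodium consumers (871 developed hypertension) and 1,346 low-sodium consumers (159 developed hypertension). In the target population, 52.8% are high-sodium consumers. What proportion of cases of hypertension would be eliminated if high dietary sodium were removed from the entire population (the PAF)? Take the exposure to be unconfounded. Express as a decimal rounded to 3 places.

p₁ = P(outcome | exposed) = 871/4229 = 0.20596
p₀ = P(outcome | unexposed) = 159/1346 = 0.11813
Overall risk P(Y=1) = π·p₁ + (1−π)·p₀ = 0.528×0.20596 + 0.472×0.11813 = 0.1645.
Under exogeneity, PAF = [P(Y=1) − p₀] / P(Y=1).
PAF = (0.1645 − 0.11813) / 0.1645 ≈ 0.2819

PAF ≈ 0.282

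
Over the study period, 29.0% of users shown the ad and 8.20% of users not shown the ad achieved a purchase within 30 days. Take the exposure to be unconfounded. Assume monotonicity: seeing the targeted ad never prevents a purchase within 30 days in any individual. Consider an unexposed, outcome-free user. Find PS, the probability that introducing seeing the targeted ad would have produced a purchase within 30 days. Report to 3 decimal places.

PS ≈ 0.227

p₁ = 0.29, p₀ = 0.082.
Under exogeneity and monotonicity, PS = (p₁ − p₀) / (1 − p₀).
PS = (0.29 − 0.082) / (1 − 0.082) = 0.208 / 0.918 ≈ 0.2266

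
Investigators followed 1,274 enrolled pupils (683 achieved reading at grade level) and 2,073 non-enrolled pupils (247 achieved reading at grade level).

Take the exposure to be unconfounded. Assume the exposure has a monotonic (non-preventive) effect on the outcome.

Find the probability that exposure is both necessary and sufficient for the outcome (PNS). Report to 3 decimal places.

PNS ≈ 0.417

p₁ = P(outcome | exposed) = 683/1274 = 0.53611
p₀ = P(outcome | unexposed) = 247/2073 = 0.11915
Under exogeneity and monotonicity, PNS = p₁ − p₀.
PNS = 0.53611 − 0.11915 = 0.41696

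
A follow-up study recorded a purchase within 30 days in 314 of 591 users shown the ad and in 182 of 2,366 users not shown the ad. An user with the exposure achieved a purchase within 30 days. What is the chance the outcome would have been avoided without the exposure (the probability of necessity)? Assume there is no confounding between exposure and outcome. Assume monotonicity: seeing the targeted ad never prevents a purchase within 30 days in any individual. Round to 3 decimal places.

p₁ = P(outcome | exposed) = 314/591 = 0.5313
p₀ = P(outcome | unexposed) = 182/2366 = 0.076923
Under exogeneity and monotonicity, PN = (p₁ − p₀) / p₁.
PN = (0.5313 − 0.076923) / 0.5313 = 0.45438 / 0.5313 ≈ 0.8552

PN ≈ 0.855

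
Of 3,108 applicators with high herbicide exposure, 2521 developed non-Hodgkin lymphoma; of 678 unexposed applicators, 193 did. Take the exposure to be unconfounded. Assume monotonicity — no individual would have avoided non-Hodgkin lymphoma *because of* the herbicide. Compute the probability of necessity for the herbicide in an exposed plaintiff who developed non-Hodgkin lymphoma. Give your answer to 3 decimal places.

p₁ = P(outcome | exposed) = 2521/3108 = 0.81113
p₀ = P(outcome | unexposed) = 193/678 = 0.28466
Under exogeneity and monotonicity, PN = (p₁ − p₀) / p₁.
PN = (0.81113 − 0.28466) / 0.81113 = 0.52647 / 0.81113 ≈ 0.6491

PN ≈ 0.649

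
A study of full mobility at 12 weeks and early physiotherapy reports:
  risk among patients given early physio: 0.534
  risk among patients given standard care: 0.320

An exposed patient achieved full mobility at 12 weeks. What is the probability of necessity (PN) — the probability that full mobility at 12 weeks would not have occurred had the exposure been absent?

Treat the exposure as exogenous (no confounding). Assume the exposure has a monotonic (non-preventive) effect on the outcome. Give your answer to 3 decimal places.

Let p₁ = 0.534, p₀ = 0.32.
Under exogeneity and monotonicity, PN = (p₁ − p₀) / p₁.
PN = (0.534 − 0.32) / 0.534 = 0.214 / 0.534 ≈ 0.4007

PN ≈ 0.401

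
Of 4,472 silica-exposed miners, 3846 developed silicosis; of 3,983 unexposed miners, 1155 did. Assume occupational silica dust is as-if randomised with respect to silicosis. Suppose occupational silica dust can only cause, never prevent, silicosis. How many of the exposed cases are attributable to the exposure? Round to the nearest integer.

about 2549 cases

p₁ = P(outcome | exposed) = 3846/4472 = 0.86002
p₀ = P(outcome | unexposed) = 1155/3983 = 0.28998
PN = (p₁ − p₀)/p₁ = (0.86002 − 0.28998) / 0.86002 ≈ 0.66282.
Attributable cases ≈ PN × (exposed cases) = 0.66282 × 3846 ≈ 2549.20.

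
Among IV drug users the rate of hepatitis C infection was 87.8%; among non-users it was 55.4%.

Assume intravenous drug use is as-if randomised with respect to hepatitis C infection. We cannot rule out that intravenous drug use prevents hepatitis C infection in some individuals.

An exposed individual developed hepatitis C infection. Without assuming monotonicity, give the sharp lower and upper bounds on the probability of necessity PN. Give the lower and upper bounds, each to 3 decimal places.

p₁ = 0.878, p₀ = 0.554.
Under exogeneity alone the bounds on PN are max{0,(p₁−p₀)/p₁} ≤ PN ≤ min{1,(1−p₀)/p₁}.
  lower = (p₁ − p₀)/p₁ = 0.324 / 0.878 ≈ 0.3690
  upper = min{1, (1 − p₀)/p₁} = 0.446 / 0.878 ≈ 0.5080

0.369 ≤ PN ≤ 0.508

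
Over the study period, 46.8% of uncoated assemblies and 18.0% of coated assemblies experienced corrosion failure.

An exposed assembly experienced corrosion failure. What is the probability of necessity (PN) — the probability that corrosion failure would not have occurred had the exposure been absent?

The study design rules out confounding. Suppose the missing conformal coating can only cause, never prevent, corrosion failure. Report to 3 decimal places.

PN ≈ 0.615

p₁ = 0.468, p₀ = 0.18.
Under exogeneity and monotonicity, PN = (p₁ − p₀) / p₁.
PN = (0.468 − 0.18) / 0.468 = 0.288 / 0.468 ≈ 0.6154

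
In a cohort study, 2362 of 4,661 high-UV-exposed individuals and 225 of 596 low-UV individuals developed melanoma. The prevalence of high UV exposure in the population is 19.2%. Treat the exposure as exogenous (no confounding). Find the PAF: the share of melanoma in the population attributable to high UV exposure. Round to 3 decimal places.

PAF ≈ 0.062

p₁ = P(outcome | exposed) = 2362/4661 = 0.50676
p₀ = P(outcome | unexposed) = 225/596 = 0.37752
Overall risk P(Y=1) = π·p₁ + (1−π)·p₀ = 0.192×0.50676 + 0.808×0.37752 = 0.40233.
Under exogeneity, PAF = [P(Y=1) − p₀] / P(Y=1).
PAF = (0.40233 − 0.37752) / 0.40233 ≈ 0.0617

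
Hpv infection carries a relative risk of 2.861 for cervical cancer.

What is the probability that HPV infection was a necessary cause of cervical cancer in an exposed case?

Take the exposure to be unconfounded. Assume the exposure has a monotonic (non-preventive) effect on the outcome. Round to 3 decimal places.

Under exogeneity and monotonicity, PN = (RR − 1) / RR = 1 − 1/RR.
PN = (2.861 − 1) / 2.861 = 1.861 / 2.861 ≈ 0.6505

PN ≈ 0.650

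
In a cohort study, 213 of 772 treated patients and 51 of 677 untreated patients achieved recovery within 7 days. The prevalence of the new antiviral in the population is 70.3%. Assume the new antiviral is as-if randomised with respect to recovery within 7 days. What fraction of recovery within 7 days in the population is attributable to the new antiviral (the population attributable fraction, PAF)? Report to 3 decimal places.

p₁ = P(outcome | exposed) = 213/772 = 0.27591
p₀ = P(outcome | unexposed) = 51/677 = 0.075332
Overall risk P(Y=1) = π·p₁ + (1−π)·p₀ = 0.703×0.27591 + 0.297×0.075332 = 0.21634.
Under exogeneity, PAF = [P(Y=1) − p₀] / P(Y=1).
PAF = (0.21634 − 0.075332) / 0.21634 ≈ 0.6518

PAF ≈ 0.652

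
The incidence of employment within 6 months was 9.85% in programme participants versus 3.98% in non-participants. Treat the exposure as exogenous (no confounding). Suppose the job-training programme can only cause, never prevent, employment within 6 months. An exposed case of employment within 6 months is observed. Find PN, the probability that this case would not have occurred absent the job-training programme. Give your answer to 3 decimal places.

PN ≈ 0.596

p₁ = 0.0985, p₀ = 0.0398.
Under exogeneity and monotonicity, PN = (p₁ − p₀) / p₁.
PN = (0.0985 − 0.0398) / 0.0985 = 0.0587 / 0.0985 ≈ 0.5959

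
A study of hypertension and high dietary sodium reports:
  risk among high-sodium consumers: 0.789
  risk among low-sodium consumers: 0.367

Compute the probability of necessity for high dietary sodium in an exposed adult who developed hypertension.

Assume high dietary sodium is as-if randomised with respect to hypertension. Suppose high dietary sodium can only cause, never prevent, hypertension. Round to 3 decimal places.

PN ≈ 0.535

Let p₁ = 0.789, p₀ = 0.367.
Under exogeneity and monotonicity, PN = (p₁ − p₀) / p₁.
PN = (0.789 − 0.367) / 0.789 = 0.422 / 0.789 ≈ 0.5349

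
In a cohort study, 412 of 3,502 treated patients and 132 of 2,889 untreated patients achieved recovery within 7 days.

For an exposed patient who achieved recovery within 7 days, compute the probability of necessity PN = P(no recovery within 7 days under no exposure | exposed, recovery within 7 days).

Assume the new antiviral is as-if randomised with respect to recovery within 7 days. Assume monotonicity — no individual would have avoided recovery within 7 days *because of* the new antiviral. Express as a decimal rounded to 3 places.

PN ≈ 0.612

p₁ = P(outcome | exposed) = 412/3502 = 0.11765
p₀ = P(outcome | unexposed) = 132/2889 = 0.045691
Under exogeneity and monotonicity, PN = (p₁ − p₀) / p₁.
PN = (0.11765 − 0.045691) / 0.11765 = 0.071957 / 0.11765 ≈ 0.6116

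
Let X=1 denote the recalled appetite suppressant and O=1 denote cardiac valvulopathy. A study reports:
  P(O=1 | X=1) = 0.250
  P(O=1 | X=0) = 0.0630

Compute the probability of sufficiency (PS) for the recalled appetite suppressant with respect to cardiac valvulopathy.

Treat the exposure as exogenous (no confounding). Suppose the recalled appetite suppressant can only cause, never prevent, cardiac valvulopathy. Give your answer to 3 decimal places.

PS ≈ 0.200

Let p₁ = 0.25, p₀ = 0.063.
Under exogeneity and monotonicity, PS = (p₁ − p₀) / (1 − p₀).
PS = (0.25 − 0.063) / (1 − 0.063) = 0.187 / 0.937 ≈ 0.1996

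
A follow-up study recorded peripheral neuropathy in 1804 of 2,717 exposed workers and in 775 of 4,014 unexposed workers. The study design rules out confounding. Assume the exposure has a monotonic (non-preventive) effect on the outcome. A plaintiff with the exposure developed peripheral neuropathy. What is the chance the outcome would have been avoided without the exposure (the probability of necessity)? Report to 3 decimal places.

PN ≈ 0.709

p₁ = P(outcome | exposed) = 1804/2717 = 0.66397
p₀ = P(outcome | unexposed) = 775/4014 = 0.19307
Under exogeneity and monotonicity, PN = (p₁ − p₀) / p₁.
PN = (0.66397 − 0.19307) / 0.66397 = 0.47089 / 0.66397 ≈ 0.7092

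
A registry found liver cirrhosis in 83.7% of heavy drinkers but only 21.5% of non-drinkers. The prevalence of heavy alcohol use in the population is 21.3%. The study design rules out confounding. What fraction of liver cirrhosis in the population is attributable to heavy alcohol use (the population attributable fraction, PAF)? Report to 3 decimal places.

p₁ = 0.837, p₀ = 0.215.
Overall risk P(Y=1) = π·p₁ + (1−π)·p₀ = 0.213×0.837 + 0.787×0.215 = 0.34749.
Under exogeneity, PAF = [P(Y=1) − p₀] / P(Y=1).
PAF = (0.34749 − 0.215) / 0.34749 ≈ 0.3813

PAF ≈ 0.381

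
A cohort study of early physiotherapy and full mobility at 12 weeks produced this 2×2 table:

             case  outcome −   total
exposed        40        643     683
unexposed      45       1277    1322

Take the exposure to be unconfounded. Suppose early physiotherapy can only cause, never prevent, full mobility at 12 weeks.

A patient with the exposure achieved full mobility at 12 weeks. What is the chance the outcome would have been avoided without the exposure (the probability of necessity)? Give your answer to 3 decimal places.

p₁ = P(outcome | exposed) = 40/683 = 0.058565
p₀ = P(outcome | unexposed) = 45/1322 = 0.034039
Under exogeneity and monotonicity, PN = (p₁ − p₀) / p₁.
PN = (0.058565 − 0.034039) / 0.058565 = 0.024526 / 0.058565 ≈ 0.4188

PN ≈ 0.419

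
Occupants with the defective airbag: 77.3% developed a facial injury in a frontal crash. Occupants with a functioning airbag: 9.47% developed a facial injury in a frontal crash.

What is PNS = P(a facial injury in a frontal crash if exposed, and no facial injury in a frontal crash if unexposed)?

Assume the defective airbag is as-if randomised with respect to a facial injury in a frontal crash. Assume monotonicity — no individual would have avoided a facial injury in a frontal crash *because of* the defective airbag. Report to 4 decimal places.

PNS ≈ 0.6783

p₁ = 0.773, p₀ = 0.0947.
Under exogeneity and monotonicity, PNS = p₁ − p₀.
PNS = 0.773 − 0.0947 = 0.6783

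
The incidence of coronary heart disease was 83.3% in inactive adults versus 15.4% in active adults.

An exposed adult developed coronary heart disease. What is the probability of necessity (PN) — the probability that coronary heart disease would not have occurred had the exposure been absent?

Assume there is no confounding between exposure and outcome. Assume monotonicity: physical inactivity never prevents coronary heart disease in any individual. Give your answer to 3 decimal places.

PN ≈ 0.815

p₁ = 0.833, p₀ = 0.154.
Under exogeneity and monotonicity, PN = (p₁ − p₀) / p₁.
PN = (0.833 − 0.154) / 0.833 = 0.679 / 0.833 ≈ 0.8151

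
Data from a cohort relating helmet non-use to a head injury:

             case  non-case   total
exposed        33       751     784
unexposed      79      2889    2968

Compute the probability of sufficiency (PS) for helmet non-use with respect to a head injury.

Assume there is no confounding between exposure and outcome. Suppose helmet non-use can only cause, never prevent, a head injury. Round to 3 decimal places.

PS ≈ 0.016

p₁ = P(outcome | exposed) = 33/784 = 0.042092
p₀ = P(outcome | unexposed) = 79/2968 = 0.026617
Under exogeneity and monotonicity, PS = (p₁ − p₀) / (1 − p₀).
PS = (0.042092 − 0.026617) / (1 − 0.026617) = 0.015475 / 0.97338 ≈ 0.0159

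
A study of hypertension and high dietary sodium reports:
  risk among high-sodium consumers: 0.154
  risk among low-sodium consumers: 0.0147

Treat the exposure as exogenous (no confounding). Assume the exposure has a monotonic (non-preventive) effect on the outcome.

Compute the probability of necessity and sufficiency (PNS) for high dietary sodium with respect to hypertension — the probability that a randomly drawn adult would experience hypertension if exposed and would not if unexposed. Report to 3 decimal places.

PNS ≈ 0.139

Let p₁ = 0.154, p₀ = 0.0147.
Under exogeneity and monotonicity, PNS = p₁ − p₀.
PNS = 0.154 − 0.0147 = 0.1393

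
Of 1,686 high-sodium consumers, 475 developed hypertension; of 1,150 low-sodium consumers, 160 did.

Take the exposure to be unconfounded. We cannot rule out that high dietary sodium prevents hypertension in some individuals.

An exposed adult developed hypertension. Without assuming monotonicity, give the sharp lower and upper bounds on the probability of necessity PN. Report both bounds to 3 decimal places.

0.506 ≤ PN ≤ 1.000

p₁ = P(outcome | exposed) = 475/1686 = 0.28173
p₀ = P(outcome | unexposed) = 160/1150 = 0.13913
Under exogeneity alone the bounds on PN are max{0,(p₁−p₀)/p₁} ≤ PN ≤ min{1,(1−p₀)/p₁}.
  lower = (p₁ − p₀)/p₁ = 0.1426 / 0.28173 ≈ 0.5062
  upper = min{1, (1 − p₀)/p₁} = 0.86087 / 0.28173 ≈ 3.0556 → capped at 1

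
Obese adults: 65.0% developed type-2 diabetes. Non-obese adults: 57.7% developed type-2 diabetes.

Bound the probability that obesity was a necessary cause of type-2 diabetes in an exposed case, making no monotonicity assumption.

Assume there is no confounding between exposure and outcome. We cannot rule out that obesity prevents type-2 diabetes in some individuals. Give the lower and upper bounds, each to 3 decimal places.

0.112 ≤ PN ≤ 0.651

p₁ = 0.65, p₀ = 0.577.
Under exogeneity alone the bounds on PN are max{0,(p₁−p₀)/p₁} ≤ PN ≤ min{1,(1−p₀)/p₁}.
  lower = (p₁ − p₀)/p₁ = 0.073 / 0.65 ≈ 0.1123
  upper = min{1, (1 − p₀)/p₁} = 0.423 / 0.65 ≈ 0.6508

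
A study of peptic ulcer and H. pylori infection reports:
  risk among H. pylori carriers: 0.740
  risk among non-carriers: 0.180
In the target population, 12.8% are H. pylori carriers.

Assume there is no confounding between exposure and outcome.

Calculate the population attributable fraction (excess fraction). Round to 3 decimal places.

PAF ≈ 0.285

Let p₁ = 0.74, p₀ = 0.18.
Overall risk P(Y=1) = π·p₁ + (1−π)·p₀ = 0.128×0.74 + 0.872×0.18 = 0.25168.
Under exogeneity, PAF = [P(Y=1) − p₀] / P(Y=1).
PAF = (0.25168 − 0.18) / 0.25168 ≈ 0.2848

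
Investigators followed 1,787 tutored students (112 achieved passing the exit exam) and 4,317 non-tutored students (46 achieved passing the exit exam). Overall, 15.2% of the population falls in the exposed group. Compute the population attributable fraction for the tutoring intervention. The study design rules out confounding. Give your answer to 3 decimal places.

p₁ = P(outcome | exposed) = 112/1787 = 0.062675
p₀ = P(outcome | unexposed) = 46/4317 = 0.010656
Overall risk P(Y=1) = π·p₁ + (1−π)·p₀ = 0.152×0.062675 + 0.848×0.010656 = 0.018562.
Under exogeneity, PAF = [P(Y=1) − p₀] / P(Y=1).
PAF = (0.018562 − 0.010656) / 0.018562 ≈ 0.4260

PAF ≈ 0.426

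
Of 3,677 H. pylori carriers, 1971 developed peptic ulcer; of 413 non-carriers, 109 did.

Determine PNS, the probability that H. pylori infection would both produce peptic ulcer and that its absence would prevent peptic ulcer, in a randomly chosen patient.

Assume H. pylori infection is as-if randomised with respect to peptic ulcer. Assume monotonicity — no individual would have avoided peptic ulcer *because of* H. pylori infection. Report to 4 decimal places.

PNS ≈ 0.2721

p₁ = P(outcome | exposed) = 1971/3677 = 0.53603
p₀ = P(outcome | unexposed) = 109/413 = 0.26392
Under exogeneity and monotonicity, PNS = p₁ − p₀.
PNS = 0.53603 − 0.26392 = 0.27211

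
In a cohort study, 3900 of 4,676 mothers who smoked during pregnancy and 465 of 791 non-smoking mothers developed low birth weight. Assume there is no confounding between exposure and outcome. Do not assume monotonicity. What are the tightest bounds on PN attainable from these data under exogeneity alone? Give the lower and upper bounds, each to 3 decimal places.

p₁ = P(outcome | exposed) = 3900/4676 = 0.83405
p₀ = P(outcome | unexposed) = 465/791 = 0.58786
Under exogeneity alone the bounds on PN are max{0,(p₁−p₀)/p₁} ≤ PN ≤ min{1,(1−p₀)/p₁}.
  lower = (p₁ − p₀)/p₁ = 0.24618 / 0.83405 ≈ 0.2952
  upper = min{1, (1 − p₀)/p₁} = 0.41214 / 0.83405 ≈ 0.4941

0.295 ≤ PN ≤ 0.494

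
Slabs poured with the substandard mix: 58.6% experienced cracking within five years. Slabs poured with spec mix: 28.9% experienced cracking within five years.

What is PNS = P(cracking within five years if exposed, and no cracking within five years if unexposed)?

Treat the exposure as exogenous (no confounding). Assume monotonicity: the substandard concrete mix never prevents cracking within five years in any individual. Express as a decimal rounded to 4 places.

p₁ = 0.586, p₀ = 0.289.
Under exogeneity and monotonicity, PNS = p₁ − p₀.
PNS = 0.586 − 0.289 = 0.297

PNS ≈ 0.2970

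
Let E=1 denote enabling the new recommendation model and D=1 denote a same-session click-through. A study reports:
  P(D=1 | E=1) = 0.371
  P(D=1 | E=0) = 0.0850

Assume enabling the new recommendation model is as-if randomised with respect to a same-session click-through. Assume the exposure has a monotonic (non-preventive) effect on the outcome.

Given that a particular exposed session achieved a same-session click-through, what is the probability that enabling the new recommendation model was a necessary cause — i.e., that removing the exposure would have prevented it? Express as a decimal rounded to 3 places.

PN ≈ 0.771

Let p₁ = 0.371, p₀ = 0.085.
Under exogeneity and monotonicity, PN = (p₁ − p₀) / p₁.
PN = (0.371 − 0.085) / 0.371 = 0.286 / 0.371 ≈ 0.7709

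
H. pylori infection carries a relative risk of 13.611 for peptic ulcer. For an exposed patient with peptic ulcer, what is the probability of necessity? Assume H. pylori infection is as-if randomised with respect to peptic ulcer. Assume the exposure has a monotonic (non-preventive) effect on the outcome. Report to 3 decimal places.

PN ≈ 0.927

Under exogeneity and monotonicity, PN = (RR − 1) / RR = 1 − 1/RR.
PN = (13.611 − 1) / 13.611 = 12.61 / 13.611 ≈ 0.9265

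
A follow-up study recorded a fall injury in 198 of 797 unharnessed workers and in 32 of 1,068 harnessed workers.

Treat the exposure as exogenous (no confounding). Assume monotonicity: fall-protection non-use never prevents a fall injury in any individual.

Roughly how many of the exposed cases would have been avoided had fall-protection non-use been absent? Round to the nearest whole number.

about 174 cases

p₁ = P(outcome | exposed) = 198/797 = 0.24843
p₀ = P(outcome | unexposed) = 32/1068 = 0.029963
PN = (p₁ − p₀)/p₁ = (0.24843 − 0.029963) / 0.24843 ≈ 0.87939.
Attributable cases ≈ PN × (exposed cases) = 0.87939 × 198 ≈ 174.12.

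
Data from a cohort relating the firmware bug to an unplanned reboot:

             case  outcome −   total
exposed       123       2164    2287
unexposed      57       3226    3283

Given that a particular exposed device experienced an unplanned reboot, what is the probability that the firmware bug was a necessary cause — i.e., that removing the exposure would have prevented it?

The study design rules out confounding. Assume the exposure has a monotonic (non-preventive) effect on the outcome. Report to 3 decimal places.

PN ≈ 0.677

p₁ = P(outcome | exposed) = 123/2287 = 0.053782
p₀ = P(outcome | unexposed) = 57/3283 = 0.017362
Under exogeneity and monotonicity, PN = (p₁ − p₀)/p₁.
PN = (0.053782 − 0.017362) / 0.053782 ≈ 0.6772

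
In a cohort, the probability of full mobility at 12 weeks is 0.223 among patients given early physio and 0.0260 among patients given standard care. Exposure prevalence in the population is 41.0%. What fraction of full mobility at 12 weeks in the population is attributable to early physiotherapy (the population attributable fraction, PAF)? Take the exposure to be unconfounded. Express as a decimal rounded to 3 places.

Let p₁ = 0.223, p₀ = 0.026.
Overall risk P(Y=1) = π·p₁ + (1−π)·p₀ = 0.41×0.223 + 0.59×0.026 = 0.10677.
Under exogeneity, PAF = [P(Y=1) − p₀] / P(Y=1).
PAF = (0.10677 − 0.026) / 0.10677 ≈ 0.7565

PAF ≈ 0.756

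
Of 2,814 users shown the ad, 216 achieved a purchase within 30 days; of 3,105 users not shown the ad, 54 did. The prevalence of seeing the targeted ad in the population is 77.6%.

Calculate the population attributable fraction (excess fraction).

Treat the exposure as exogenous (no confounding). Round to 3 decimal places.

p₁ = P(outcome | exposed) = 216/2814 = 0.076759
p₀ = P(outcome | unexposed) = 54/3105 = 0.017391
Overall risk P(Y=1) = π·p₁ + (1−π)·p₀ = 0.776×0.076759 + 0.224×0.017391 = 0.063461.
Under exogeneity, PAF = [P(Y=1) − p₀] / P(Y=1).
PAF = (0.063461 − 0.017391) / 0.063461 ≈ 0.7260

PAF ≈ 0.726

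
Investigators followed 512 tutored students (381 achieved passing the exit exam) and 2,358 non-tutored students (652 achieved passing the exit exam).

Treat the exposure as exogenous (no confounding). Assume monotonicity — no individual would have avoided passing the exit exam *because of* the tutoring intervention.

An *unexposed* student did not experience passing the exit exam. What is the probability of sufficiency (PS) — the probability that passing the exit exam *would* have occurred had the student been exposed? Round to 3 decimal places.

PS ≈ 0.646

p₁ = P(outcome | exposed) = 381/512 = 0.74414
p₀ = P(outcome | unexposed) = 652/2358 = 0.27651
Under exogeneity and monotonicity, PS = (p₁ − p₀) / (1 − p₀).
PS = (0.74414 − 0.27651) / (1 − 0.27651) = 0.46764 / 0.72349 ≈ 0.6464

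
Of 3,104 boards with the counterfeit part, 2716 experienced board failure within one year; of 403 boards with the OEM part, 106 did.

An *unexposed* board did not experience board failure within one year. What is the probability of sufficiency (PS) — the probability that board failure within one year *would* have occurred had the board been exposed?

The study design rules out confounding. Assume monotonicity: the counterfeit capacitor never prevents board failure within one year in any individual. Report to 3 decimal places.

PS ≈ 0.830

p₁ = P(outcome | exposed) = 2716/3104 = 0.875
p₀ = P(outcome | unexposed) = 106/403 = 0.26303
Under exogeneity and monotonicity, PS = (p₁ − p₀) / (1 − p₀).
PS = (0.875 − 0.26303) / (1 − 0.26303) = 0.61197 / 0.73697 ≈ 0.8304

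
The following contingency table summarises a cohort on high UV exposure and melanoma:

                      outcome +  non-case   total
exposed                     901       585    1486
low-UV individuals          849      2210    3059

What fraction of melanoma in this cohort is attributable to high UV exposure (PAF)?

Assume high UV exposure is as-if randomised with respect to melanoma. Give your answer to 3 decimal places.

p₁ = P(outcome | exposed) = 901/1486 = 0.60633
p₀ = P(outcome | unexposed) = 849/3059 = 0.27754
Exposure prevalence π = 1486/4545 = 0.32695; overall risk P(Y=1) = 0.38504.
Under exogeneity, PAF = [P(Y=1) − p₀]/P(Y=1).
PAF = (0.38504 − 0.27754) / 0.38504 ≈ 0.2792

PAF ≈ 0.279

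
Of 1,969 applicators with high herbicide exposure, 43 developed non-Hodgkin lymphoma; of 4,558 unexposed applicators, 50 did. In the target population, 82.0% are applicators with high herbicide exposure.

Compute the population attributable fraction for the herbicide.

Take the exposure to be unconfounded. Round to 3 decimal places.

PAF ≈ 0.448

p₁ = P(outcome | exposed) = 43/1969 = 0.021838
p₀ = P(outcome | unexposed) = 50/4558 = 0.01097
Overall risk P(Y=1) = π·p₁ + (1−π)·p₀ = 0.82×0.021838 + 0.18×0.01097 = 0.019882.
Under exogeneity, PAF = [P(Y=1) − p₀] / P(Y=1).
PAF = (0.019882 − 0.01097) / 0.019882 ≈ 0.4483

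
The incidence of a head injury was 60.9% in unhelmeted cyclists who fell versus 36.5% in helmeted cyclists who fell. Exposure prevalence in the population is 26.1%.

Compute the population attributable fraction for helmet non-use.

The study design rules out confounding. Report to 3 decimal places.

PAF ≈ 0.149

p₁ = 0.609, p₀ = 0.365.
Overall risk P(Y=1) = π·p₁ + (1−π)·p₀ = 0.261×0.609 + 0.739×0.365 = 0.42868.
Under exogeneity, PAF = [P(Y=1) − p₀] / P(Y=1).
PAF = (0.42868 − 0.365) / 0.42868 ≈ 0.1486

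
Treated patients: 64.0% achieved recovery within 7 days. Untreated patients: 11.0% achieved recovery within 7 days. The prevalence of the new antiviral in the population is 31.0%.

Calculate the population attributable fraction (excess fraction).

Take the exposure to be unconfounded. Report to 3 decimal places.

PAF ≈ 0.599

p₁ = 0.64, p₀ = 0.11.
Overall risk P(Y=1) = π·p₁ + (1−π)·p₀ = 0.31×0.64 + 0.69×0.11 = 0.2743.
Under exogeneity, PAF = [P(Y=1) − p₀] / P(Y=1).
PAF = (0.2743 − 0.11) / 0.2743 ≈ 0.5990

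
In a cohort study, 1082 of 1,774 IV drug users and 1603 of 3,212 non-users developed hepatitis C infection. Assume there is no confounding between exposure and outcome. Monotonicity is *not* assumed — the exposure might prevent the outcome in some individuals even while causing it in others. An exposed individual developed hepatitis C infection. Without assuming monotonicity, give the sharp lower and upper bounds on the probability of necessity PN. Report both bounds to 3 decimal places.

0.182 ≤ PN ≤ 0.821

p₁ = P(outcome | exposed) = 1082/1774 = 0.60992
p₀ = P(outcome | unexposed) = 1603/3212 = 0.49907
Under exogeneity alone the bounds on PN are max{0,(p₁−p₀)/p₁} ≤ PN ≤ min{1,(1−p₀)/p₁}.
  lower = (p₁ − p₀)/p₁ = 0.11086 / 0.60992 ≈ 0.1818
  upper = min{1, (1 − p₀)/p₁} = 0.50093 / 0.60992 ≈ 0.8213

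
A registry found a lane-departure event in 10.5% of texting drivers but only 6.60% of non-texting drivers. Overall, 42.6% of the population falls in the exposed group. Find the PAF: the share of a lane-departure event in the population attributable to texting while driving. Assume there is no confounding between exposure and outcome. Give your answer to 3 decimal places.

p₁ = 0.105, p₀ = 0.066.
Overall risk P(Y=1) = π·p₁ + (1−π)·p₀ = 0.426×0.105 + 0.574×0.066 = 0.082614.
Under exogeneity, PAF = [P(Y=1) − p₀] / P(Y=1).
PAF = (0.082614 − 0.066) / 0.082614 ≈ 0.2011

PAF ≈ 0.201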